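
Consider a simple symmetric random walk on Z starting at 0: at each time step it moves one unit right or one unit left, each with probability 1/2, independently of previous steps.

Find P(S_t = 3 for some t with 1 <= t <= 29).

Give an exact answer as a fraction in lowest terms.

Answer: 313889477/536870912

Derivation:
Count via complement. Let g(t,s) = #length-t paths at position s with S_1..S_t all ≠ 3.
g(t,s) = g(t-1,s-1) + g(t-1,s+1) for s ≠ 3; g(t,3) = 0.
t=0: g(0,0)=1
t=1: g(1,-1)=1 g(1,1)=1
t=2: g(2,-2)=1 g(2,0)=2 g(2,2)=1
t=3: g(3,-3)=1 g(3,-1)=3 g(3,1)=3
t=4: g(4,-4)=1 g(4,-2)=4 g(4,0)=6 g(4,2)=3
t=5: g(5,-5)=1 g(5,-3)=5 g(5,-1)=10 g(5,1)=9
t=6: g(6,-6)=1 g(6,-4)=6 g(6,-2)=15 g(6,0)=19 g(6,2)=9
t=7: g(7,-7)=1 g(7,-5)=7 g(7,-3)=21 g(7,-1)=34 g(7,1)=28
t=8: g(8,-8)=1 g(8,-6)=8 g(8,-4)=28 g(8,-2)=55 g(8,0)=62 g(8,2)=28
t=9: g(9,-9)=1 g(9,-7)=9 g(9,-5)=36 g(9,-3)=83 g(9,-1)=117 g(9,1)=90
t=10: g(10,-10)=1 g(10,-8)=10 g(10,-6)=45 g(10,-4)=119 g(10,-2)=200 g(10,0)=207 g(10,2)=90
t=11: g(11,-11)=1 g(11,-9)=11 g(11,-7)=55 g(11,-5)=164 g(11,-3)=319 g(11,-1)=407 g(11,1)=297
t=12: g(12,-12)=1 g(12,-10)=12 g(12,-8)=66 g(12,-6)=219 g(12,-4)=483 g(12,-2)=726 g(12,0)=704 g(12,2)=297
t=13: g(13,-13)=1 g(13,-11)=13 g(13,-9)=78 g(13,-7)=285 g(13,-5)=702 g(13,-3)=1209 g(13,-1)=1430 g(13,1)=1001
t=14: g(14,-14)=1 g(14,-12)=14 g(14,-10)=91 g(14,-8)=363 g(14,-6)=987 g(14,-4)=1911 g(14,-2)=2639 g(14,0)=2431 g(14,2)=1001
t=15: g(15,-15)=1 g(15,-13)=15 g(15,-11)=105 g(15,-9)=454 g(15,-7)=1350 g(15,-5)=2898 g(15,-3)=4550 g(15,-1)=5070 g(15,1)=3432
t=16: g(16,-16)=1 g(16,-14)=16 g(16,-12)=120 g(16,-10)=559 g(16,-8)=1804 g(16,-6)=4248 g(16,-4)=7448 g(16,-2)=9620 g(16,0)=8502 g(16,2)=3432
t=17: g(17,-17)=1 g(17,-15)=17 g(17,-13)=136 g(17,-11)=679 g(17,-9)=2363 g(17,-7)=6052 g(17,-5)=11696 g(17,-3)=17068 g(17,-1)=18122 g(17,1)=11934
t=18: g(18,-18)=1 g(18,-16)=18 g(18,-14)=153 g(18,-12)=815 g(18,-10)=3042 g(18,-8)=8415 g(18,-6)=17748 g(18,-4)=28764 g(18,-2)=35190 g(18,0)=30056 g(18,2)=11934
t=19: g(19,-19)=1 g(19,-17)=19 g(19,-15)=171 g(19,-13)=968 g(19,-11)=3857 g(19,-9)=11457 g(19,-7)=26163 g(19,-5)=46512 g(19,-3)=63954 g(19,-1)=65246 g(19,1)=41990
t=20: g(20,-20)=1 g(20,-18)=20 g(20,-16)=190 g(20,-14)=1139 g(20,-12)=4825 g(20,-10)=15314 g(20,-8)=37620 g(20,-6)=72675 g(20,-4)=110466 g(20,-2)=129200 g(20,0)=107236 g(20,2)=41990
t=21: g(21,-21)=1 g(21,-19)=21 g(21,-17)=210 g(21,-15)=1329 g(21,-13)=5964 g(21,-11)=20139 g(21,-9)=52934 g(21,-7)=110295 g(21,-5)=183141 g(21,-3)=239666 g(21,-1)=236436 g(21,1)=149226
t=22: g(22,-22)=1 g(22,-20)=22 g(22,-18)=231 g(22,-16)=1539 g(22,-14)=7293 g(22,-12)=26103 g(22,-10)=73073 g(22,-8)=163229 g(22,-6)=293436 g(22,-4)=422807 g(22,-2)=476102 g(22,0)=385662 g(22,2)=149226
t=23: g(23,-23)=1 g(23,-21)=23 g(23,-19)=253 g(23,-17)=1770 g(23,-15)=8832 g(23,-13)=33396 g(23,-11)=99176 g(23,-9)=236302 g(23,-7)=456665 g(23,-5)=716243 g(23,-3)=898909 g(23,-1)=861764 g(23,1)=534888
t=24: g(24,-24)=1 g(24,-22)=24 g(24,-20)=276 g(24,-18)=2023 g(24,-16)=10602 g(24,-14)=42228 g(24,-12)=132572 g(24,-10)=335478 g(24,-8)=692967 g(24,-6)=1172908 g(24,-4)=1615152 g(24,-2)=1760673 g(24,0)=1396652 g(24,2)=534888
t=25: g(25,-25)=1 g(25,-23)=25 g(25,-21)=300 g(25,-19)=2299 g(25,-17)=12625 g(25,-15)=52830 g(25,-13)=174800 g(25,-11)=468050 g(25,-9)=1028445 g(25,-7)=1865875 g(25,-5)=2788060 g(25,-3)=3375825 g(25,-1)=3157325 g(25,1)=1931540
t=26: g(26,-26)=1 g(26,-24)=26 g(26,-22)=325 g(26,-20)=2599 g(26,-18)=14924 g(26,-16)=65455 g(26,-14)=227630 g(26,-12)=642850 g(26,-10)=1496495 g(26,-8)=2894320 g(26,-6)=4653935 g(26,-4)=6163885 g(26,-2)=6533150 g(26,0)=5088865 g(26,2)=1931540
t=27: g(27,-27)=1 g(27,-25)=27 g(27,-23)=351 g(27,-21)=2924 g(27,-19)=17523 g(27,-17)=80379 g(27,-15)=293085 g(27,-13)=870480 g(27,-11)=2139345 g(27,-9)=4390815 g(27,-7)=7548255 g(27,-5)=10817820 g(27,-3)=12697035 g(27,-1)=11622015 g(27,1)=7020405
t=28: g(28,-28)=1 g(28,-26)=28 g(28,-24)=378 g(28,-22)=3275 g(28,-20)=20447 g(28,-18)=97902 g(28,-16)=373464 g(28,-14)=1163565 g(28,-12)=3009825 g(28,-10)=6530160 g(28,-8)=11939070 g(28,-6)=18366075 g(28,-4)=23514855 g(28,-2)=24319050 g(28,0)=18642420 g(28,2)=7020405
t=29: g(29,-29)=1 g(29,-27)=29 g(29,-25)=406 g(29,-23)=3653 g(29,-21)=23722 g(29,-19)=118349 g(29,-17)=471366 g(29,-15)=1537029 g(29,-13)=4173390 g(29,-11)=9539985 g(29,-9)=18469230 g(29,-7)=30305145 g(29,-5)=41880930 g(29,-3)=47833905 g(29,-1)=42961470 g(29,1)=25662825
Paths never hitting 3: Σ_s g(29,s) = 222981435
Paths hitting 3: 2^29 - 222981435 = 313889477
P = 313889477/536870912 = 313889477/536870912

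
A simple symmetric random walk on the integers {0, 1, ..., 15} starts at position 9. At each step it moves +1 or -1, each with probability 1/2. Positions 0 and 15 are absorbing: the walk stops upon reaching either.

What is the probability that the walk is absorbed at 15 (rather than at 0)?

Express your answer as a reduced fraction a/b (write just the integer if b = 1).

Answer: 3/5

Derivation:
Symmetric walk (p = 1/2): the harmonic-function argument gives P(hit 15 before 0 | start at 9) = a/N.
P = 9/15 = 3/5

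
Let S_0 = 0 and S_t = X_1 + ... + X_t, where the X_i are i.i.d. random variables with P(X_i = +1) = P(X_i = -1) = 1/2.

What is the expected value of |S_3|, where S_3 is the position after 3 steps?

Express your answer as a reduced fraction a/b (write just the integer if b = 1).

Answer: 3/2

Derivation:
S_3 takes values m ≡ 1 (mod 2) with |m| ≤ 3; P(S_3=m) = C(3,(3+m)/2)/2^3.
Total paths: 2^3 = 8
Distribution: P(S=-3)=1/8, P(S=-1)=3/8, P(S=1)=3/8, P(S=3)=1/8
E[|S_3|] = Σ_m |m|·P(S_3=m) = 12/8 = 3/2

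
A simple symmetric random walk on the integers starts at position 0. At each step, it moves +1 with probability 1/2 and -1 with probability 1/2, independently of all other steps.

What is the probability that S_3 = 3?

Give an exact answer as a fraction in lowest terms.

Answer: 1/8

Derivation:
To reach position 3 after 3 steps: need 3 steps of +1 and 0 of -1.
Favorable paths: C(3,3) = 1
Total paths: 2^3 = 8
P = 1/8 = 1/8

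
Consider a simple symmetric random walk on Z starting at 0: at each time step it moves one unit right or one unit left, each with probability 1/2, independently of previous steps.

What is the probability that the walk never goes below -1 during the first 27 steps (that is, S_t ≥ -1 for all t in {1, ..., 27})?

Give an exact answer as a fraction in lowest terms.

Answer: 5014575/16777216

Derivation:
Let f(t,s) = #length-t paths at position s with S_1..S_t all ≥ -1.
f(t,s) = f(t-1,s-1) + f(t-1,s+1) for s ≥ -1; f(t,s) = 0 for s < -1.
t=0: f(0,0)=1
t=1: f(1,-1)=1 f(1,1)=1
t=2: f(2,0)=2 f(2,2)=1
t=3: f(3,-1)=2 f(3,1)=3 f(3,3)=1
t=4: f(4,0)=5 f(4,2)=4 f(4,4)=1
t=5: f(5,-1)=5 f(5,1)=9 f(5,3)=5 f(5,5)=1
t=6: f(6,0)=14 f(6,2)=14 f(6,4)=6 f(6,6)=1
t=7: f(7,-1)=14 f(7,1)=28 f(7,3)=20 f(7,5)=7 f(7,7)=1
t=8: f(8,0)=42 f(8,2)=48 f(8,4)=27 f(8,6)=8 f(8,8)=1
t=9: f(9,-1)=42 f(9,1)=90 f(9,3)=75 f(9,5)=35 f(9,7)=9 f(9,9)=1
t=10: f(10,0)=132 f(10,2)=165 f(10,4)=110 f(10,6)=44 f(10,8)=10 f(10,10)=1
t=11: f(11,-1)=132 f(11,1)=297 f(11,3)=275 f(11,5)=154 f(11,7)=54 f(11,9)=11 f(11,11)=1
t=12: f(12,0)=429 f(12,2)=572 f(12,4)=429 f(12,6)=208 f(12,8)=65 f(12,10)=12 f(12,12)=1
t=13: f(13,-1)=429 f(13,1)=1001 f(13,3)=1001 f(13,5)=637 f(13,7)=273 f(13,9)=77 f(13,11)=13 f(13,13)=1
t=14: f(14,0)=1430 f(14,2)=2002 f(14,4)=1638 f(14,6)=910 f(14,8)=350 f(14,10)=90 f(14,12)=14 f(14,14)=1
t=15: f(15,-1)=1430 f(15,1)=3432 f(15,3)=3640 f(15,5)=2548 f(15,7)=1260 f(15,9)=440 f(15,11)=104 f(15,13)=15 f(15,15)=1
t=16: f(16,0)=4862 f(16,2)=7072 f(16,4)=6188 f(16,6)=3808 f(16,8)=1700 f(16,10)=544 f(16,12)=119 f(16,14)=16 f(16,16)=1
t=17: f(17,-1)=4862 f(17,1)=11934 f(17,3)=13260 f(17,5)=9996 f(17,7)=5508 f(17,9)=2244 f(17,11)=663 f(17,13)=135 f(17,15)=17 f(17,17)=1
t=18: f(18,0)=16796 f(18,2)=25194 f(18,4)=23256 f(18,6)=15504 f(18,8)=7752 f(18,10)=2907 f(18,12)=798 f(18,14)=152 f(18,16)=18 f(18,18)=1
t=19: f(19,-1)=16796 f(19,1)=41990 f(19,3)=48450 f(19,5)=38760 f(19,7)=23256 f(19,9)=10659 f(19,11)=3705 f(19,13)=950 f(19,15)=170 f(19,17)=19 f(19,19)=1
t=20: f(20,0)=58786 f(20,2)=90440 f(20,4)=87210 f(20,6)=62016 f(20,8)=33915 f(20,10)=14364 f(20,12)=4655 f(20,14)=1120 f(20,16)=189 f(20,18)=20 f(20,20)=1
t=21: f(21,-1)=58786 f(21,1)=149226 f(21,3)=177650 f(21,5)=149226 f(21,7)=95931 f(21,9)=48279 f(21,11)=19019 f(21,13)=5775 f(21,15)=1309 f(21,17)=209 f(21,19)=21 f(21,21)=1
t=22: f(22,0)=208012 f(22,2)=326876 f(22,4)=326876 f(22,6)=245157 f(22,8)=144210 f(22,10)=67298 f(22,12)=24794 f(22,14)=7084 f(22,16)=1518 f(22,18)=230 f(22,20)=22 f(22,22)=1
t=23: f(23,-1)=208012 f(23,1)=534888 f(23,3)=653752 f(23,5)=572033 f(23,7)=389367 f(23,9)=211508 f(23,11)=92092 f(23,13)=31878 f(23,15)=8602 f(23,17)=1748 f(23,19)=252 f(23,21)=23 f(23,23)=1
t=24: f(24,0)=742900 f(24,2)=1188640 f(24,4)=1225785 f(24,6)=961400 f(24,8)=600875 f(24,10)=303600 f(24,12)=123970 f(24,14)=40480 f(24,16)=10350 f(24,18)=2000 f(24,20)=275 f(24,22)=24 f(24,24)=1
t=25: f(25,-1)=742900 f(25,1)=1931540 f(25,3)=2414425 f(25,5)=2187185 f(25,7)=1562275 f(25,9)=904475 f(25,11)=427570 f(25,13)=164450 f(25,15)=50830 f(25,17)=12350 f(25,19)=2275 f(25,21)=299 f(25,23)=25 f(25,25)=1
t=26: f(26,0)=2674440 f(26,2)=4345965 f(26,4)=4601610 f(26,6)=3749460 f(26,8)=2466750 f(26,10)=1332045 f(26,12)=592020 f(26,14)=215280 f(26,16)=63180 f(26,18)=14625 f(26,20)=2574 f(26,22)=324 f(26,24)=26 f(26,26)=1
t=27: f(27,-1)=2674440 f(27,1)=7020405 f(27,3)=8947575 f(27,5)=8351070 f(27,7)=6216210 f(27,9)=3798795 f(27,11)=1924065 f(27,13)=807300 f(27,15)=278460 f(27,17)=77805 f(27,19)=17199 f(27,21)=2898 f(27,23)=350 f(27,25)=27 f(27,27)=1
Σ_s f(27,s) = 40116600
P = 40116600/134217728 = 5014575/16777216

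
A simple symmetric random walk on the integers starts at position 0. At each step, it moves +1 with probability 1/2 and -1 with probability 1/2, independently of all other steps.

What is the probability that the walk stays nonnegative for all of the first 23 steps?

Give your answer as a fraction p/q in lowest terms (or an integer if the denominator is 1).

Let f(t,s) = #length-t paths at position s with S_1..S_t all ≥ 0.
f(t,s) = f(t-1,s-1) + f(t-1,s+1) for s ≥ 0; f(t,s) = 0 for s < 0.
t=0: f(0,0)=1
t=1: f(1,1)=1
t=2: f(2,0)=1 f(2,2)=1
t=3: f(3,1)=2 f(3,3)=1
t=4: f(4,0)=2 f(4,2)=3 f(4,4)=1
t=5: f(5,1)=5 f(5,3)=4 f(5,5)=1
t=6: f(6,0)=5 f(6,2)=9 f(6,4)=5 f(6,6)=1
t=7: f(7,1)=14 f(7,3)=14 f(7,5)=6 f(7,7)=1
t=8: f(8,0)=14 f(8,2)=28 f(8,4)=20 f(8,6)=7 f(8,8)=1
t=9: f(9,1)=42 f(9,3)=48 f(9,5)=27 f(9,7)=8 f(9,9)=1
t=10: f(10,0)=42 f(10,2)=90 f(10,4)=75 f(10,6)=35 f(10,8)=9 f(10,10)=1
t=11: f(11,1)=132 f(11,3)=165 f(11,5)=110 f(11,7)=44 f(11,9)=10 f(11,11)=1
t=12: f(12,0)=132 f(12,2)=297 f(12,4)=275 f(12,6)=154 f(12,8)=54 f(12,10)=11 f(12,12)=1
t=13: f(13,1)=429 f(13,3)=572 f(13,5)=429 f(13,7)=208 f(13,9)=65 f(13,11)=12 f(13,13)=1
t=14: f(14,0)=429 f(14,2)=1001 f(14,4)=1001 f(14,6)=637 f(14,8)=273 f(14,10)=77 f(14,12)=13 f(14,14)=1
t=15: f(15,1)=1430 f(15,3)=2002 f(15,5)=1638 f(15,7)=910 f(15,9)=350 f(15,11)=90 f(15,13)=14 f(15,15)=1
t=16: f(16,0)=1430 f(16,2)=3432 f(16,4)=3640 f(16,6)=2548 f(16,8)=1260 f(16,10)=440 f(16,12)=104 f(16,14)=15 f(16,16)=1
t=17: f(17,1)=4862 f(17,3)=7072 f(17,5)=6188 f(17,7)=3808 f(17,9)=1700 f(17,11)=544 f(17,13)=119 f(17,15)=16 f(17,17)=1
t=18: f(18,0)=4862 f(18,2)=11934 f(18,4)=13260 f(18,6)=9996 f(18,8)=5508 f(18,10)=2244 f(18,12)=663 f(18,14)=135 f(18,16)=17 f(18,18)=1
t=19: f(19,1)=16796 f(19,3)=25194 f(19,5)=23256 f(19,7)=15504 f(19,9)=7752 f(19,11)=2907 f(19,13)=798 f(19,15)=152 f(19,17)=18 f(19,19)=1
t=20: f(20,0)=16796 f(20,2)=41990 f(20,4)=48450 f(20,6)=38760 f(20,8)=23256 f(20,10)=10659 f(20,12)=3705 f(20,14)=950 f(20,16)=170 f(20,18)=19 f(20,20)=1
t=21: f(21,1)=58786 f(21,3)=90440 f(21,5)=87210 f(21,7)=62016 f(21,9)=33915 f(21,11)=14364 f(21,13)=4655 f(21,15)=1120 f(21,17)=189 f(21,19)=20 f(21,21)=1
t=22: f(22,0)=58786 f(22,2)=149226 f(22,4)=177650 f(22,6)=149226 f(22,8)=95931 f(22,10)=48279 f(22,12)=19019 f(22,14)=5775 f(22,16)=1309 f(22,18)=209 f(22,20)=21 f(22,22)=1
t=23: f(23,1)=208012 f(23,3)=326876 f(23,5)=326876 f(23,7)=245157 f(23,9)=144210 f(23,11)=67298 f(23,13)=24794 f(23,15)=7084 f(23,17)=1518 f(23,19)=230 f(23,21)=22 f(23,23)=1
Σ_s f(23,s) = 1352078
P = 1352078/8388608 = 676039/4194304

Answer: 676039/4194304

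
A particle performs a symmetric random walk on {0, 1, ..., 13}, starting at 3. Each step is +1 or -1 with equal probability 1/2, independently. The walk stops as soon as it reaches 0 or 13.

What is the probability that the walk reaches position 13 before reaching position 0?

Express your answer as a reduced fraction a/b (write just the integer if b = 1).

Symmetric walk (p = 1/2): the harmonic-function argument gives P(hit 13 before 0 | start at 3) = a/N.
P = 3/13 = 3/13

Answer: 3/13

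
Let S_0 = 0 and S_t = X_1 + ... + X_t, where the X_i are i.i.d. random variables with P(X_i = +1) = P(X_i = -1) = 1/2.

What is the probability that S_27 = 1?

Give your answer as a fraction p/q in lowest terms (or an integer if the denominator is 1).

To reach position 1 after 27 steps: need 14 steps of +1 and 13 of -1.
Favorable paths: C(27,14) = 20058300
Total paths: 2^27 = 134217728
P = 20058300/134217728 = 5014575/33554432

Answer: 5014575/33554432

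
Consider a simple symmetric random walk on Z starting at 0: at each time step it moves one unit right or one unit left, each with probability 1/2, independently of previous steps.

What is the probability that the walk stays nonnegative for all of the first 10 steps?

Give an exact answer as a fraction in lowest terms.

Let f(t,s) = #length-t paths at position s with S_1..S_t all ≥ 0.
f(t,s) = f(t-1,s-1) + f(t-1,s+1) for s ≥ 0; f(t,s) = 0 for s < 0.
t=0: f(0,0)=1
t=1: f(1,1)=1
t=2: f(2,0)=1 f(2,2)=1
t=3: f(3,1)=2 f(3,3)=1
t=4: f(4,0)=2 f(4,2)=3 f(4,4)=1
t=5: f(5,1)=5 f(5,3)=4 f(5,5)=1
t=6: f(6,0)=5 f(6,2)=9 f(6,4)=5 f(6,6)=1
t=7: f(7,1)=14 f(7,3)=14 f(7,5)=6 f(7,7)=1
t=8: f(8,0)=14 f(8,2)=28 f(8,4)=20 f(8,6)=7 f(8,8)=1
t=9: f(9,1)=42 f(9,3)=48 f(9,5)=27 f(9,7)=8 f(9,9)=1
t=10: f(10,0)=42 f(10,2)=90 f(10,4)=75 f(10,6)=35 f(10,8)=9 f(10,10)=1
Σ_s f(10,s) = 252
P = 252/1024 = 63/256

Answer: 63/256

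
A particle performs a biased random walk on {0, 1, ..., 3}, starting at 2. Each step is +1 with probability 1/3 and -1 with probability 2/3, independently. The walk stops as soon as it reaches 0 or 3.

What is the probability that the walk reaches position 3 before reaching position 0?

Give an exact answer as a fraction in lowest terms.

Answer: 3/7

Derivation:
Biased walk: p = 1/3, q = 2/3, r = q/p = 2
Gambler's ruin: P(hit 3 before 0 | start at 2) = (1 - r^a)/(1 - r^N)
r^2 = 4; r^3 = 8
P = (1 - 4) / (1 - 8) = -3 / -7 = 3/7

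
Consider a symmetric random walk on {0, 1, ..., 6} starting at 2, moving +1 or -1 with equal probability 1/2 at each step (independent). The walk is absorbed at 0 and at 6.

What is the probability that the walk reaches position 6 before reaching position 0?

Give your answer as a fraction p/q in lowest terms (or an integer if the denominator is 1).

Symmetric walk (p = 1/2): the harmonic-function argument gives P(hit 6 before 0 | start at 2) = a/N.
P = 2/6 = 1/3

Answer: 1/3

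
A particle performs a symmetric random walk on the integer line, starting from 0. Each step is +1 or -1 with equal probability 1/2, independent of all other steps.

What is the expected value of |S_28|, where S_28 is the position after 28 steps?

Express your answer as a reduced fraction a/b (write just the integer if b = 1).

Answer: 35102025/8388608

Derivation:
S_28 takes values m ≡ 0 (mod 2) with |m| ≤ 28; P(S_28=m) = C(28,(28+m)/2)/2^28.
Total paths: 2^28 = 268435456
Distribution: P(S=-28)=1/268435456, P(S=-26)=28/268435456, P(S=-24)=378/268435456, P(S=-22)=3276/268435456, P(S=-20)=20475/268435456, P(S=-18)=98280/268435456, P(S=-16)=376740/268435456, P(S=-14)=1184040/268435456, P(S=-12)=3108105/268435456, P(S=-10)=6906900/268435456, P(S=-8)=13123110/268435456, P(S=-6)=21474180/268435456, P(S=-4)=30421755/268435456, P(S=-2)=37442160/268435456, P(S=0)=40116600/268435456, P(S=2)=37442160/268435456, P(S=4)=30421755/268435456, P(S=6)=21474180/268435456, P(S=8)=13123110/268435456, P(S=10)=6906900/268435456, P(S=12)=3108105/268435456, P(S=14)=1184040/268435456, P(S=16)=376740/268435456, P(S=18)=98280/268435456, P(S=20)=20475/268435456, P(S=22)=3276/268435456, P(S=24)=378/268435456, P(S=26)=28/268435456, P(S=28)=1/268435456
E[|S_28|] = Σ_m |m|·P(S_28=m) = 1123264800/268435456 = 35102025/8388608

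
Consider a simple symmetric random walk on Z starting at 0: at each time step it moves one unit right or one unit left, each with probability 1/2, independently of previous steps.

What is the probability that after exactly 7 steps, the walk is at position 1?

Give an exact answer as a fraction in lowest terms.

To reach position 1 after 7 steps: need 4 steps of +1 and 3 of -1.
Favorable paths: C(7,4) = 35
Total paths: 2^7 = 128
P = 35/128 = 35/128

Answer: 35/128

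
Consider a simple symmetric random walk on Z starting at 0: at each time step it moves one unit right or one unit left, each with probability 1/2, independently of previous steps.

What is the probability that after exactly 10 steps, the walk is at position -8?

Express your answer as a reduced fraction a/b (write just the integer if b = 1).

Answer: 5/512

Derivation:
To reach position -8 after 10 steps: need 1 step of +1 and 9 of -1.
Favorable paths: C(10,1) = 10
Total paths: 2^10 = 1024
P = 10/1024 = 5/512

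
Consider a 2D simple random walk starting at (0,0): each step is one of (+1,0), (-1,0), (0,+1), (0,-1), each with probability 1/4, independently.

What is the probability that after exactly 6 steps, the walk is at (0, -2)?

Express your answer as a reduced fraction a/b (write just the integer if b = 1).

Answer: 225/4096

Derivation:
Let h be the number of horizontal steps (so 6-h are vertical). To end at (0,-2) need (h+0)/2 right-steps and ((6-h)-2)/2 up-steps.
Sum over h with 0 ≤ h ≤ 4, h ≡ 0 (mod 2), 6-h ≡ 0 (mod 2):
h=0: C(6,0)·C(0,0)·C(6,2) = 1·1·15 = 15
h=2: C(6,2)·C(2,1)·C(4,1) = 15·2·4 = 120
h=4: C(6,4)·C(4,2)·C(2,0) = 15·6·1 = 90
Total favorable: 225
Total paths: 4^6 = 4096
P = 225/4096 = 225/4096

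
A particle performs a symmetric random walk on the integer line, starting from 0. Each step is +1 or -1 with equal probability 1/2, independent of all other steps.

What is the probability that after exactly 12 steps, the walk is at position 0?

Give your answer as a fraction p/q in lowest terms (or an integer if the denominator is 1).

To reach position 0 after 12 steps: need 6 steps of +1 and 6 of -1.
Favorable paths: C(12,6) = 924
Total paths: 2^12 = 4096
P = 924/4096 = 231/1024

Answer: 231/1024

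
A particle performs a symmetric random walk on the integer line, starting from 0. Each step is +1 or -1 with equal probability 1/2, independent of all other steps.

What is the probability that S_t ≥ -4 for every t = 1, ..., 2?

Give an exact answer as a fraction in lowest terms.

Let f(t,s) = #length-t paths at position s with S_1..S_t all ≥ -4.
f(t,s) = f(t-1,s-1) + f(t-1,s+1) for s ≥ -4; f(t,s) = 0 for s < -4.
t=0: f(0,0)=1
t=1: f(1,-1)=1 f(1,1)=1
t=2: f(2,-2)=1 f(2,0)=2 f(2,2)=1
Σ_s f(2,s) = 4
P = 4/4 = 1

Answer: 1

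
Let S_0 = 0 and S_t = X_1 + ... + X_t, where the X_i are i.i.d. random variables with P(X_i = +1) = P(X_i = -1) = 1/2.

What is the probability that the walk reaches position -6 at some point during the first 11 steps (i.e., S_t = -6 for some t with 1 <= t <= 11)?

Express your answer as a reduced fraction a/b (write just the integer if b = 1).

Count via complement. Let g(t,s) = #length-t paths at position s with S_1..S_t all ≠ -6.
g(t,s) = g(t-1,s-1) + g(t-1,s+1) for s ≠ -6; g(t,-6) = 0.
t=0: g(0,0)=1
t=1: g(1,-1)=1 g(1,1)=1
t=2: g(2,-2)=1 g(2,0)=2 g(2,2)=1
t=3: g(3,-3)=1 g(3,-1)=3 g(3,1)=3 g(3,3)=1
t=4: g(4,-4)=1 g(4,-2)=4 g(4,0)=6 g(4,2)=4 g(4,4)=1
t=5: g(5,-5)=1 g(5,-3)=5 g(5,-1)=10 g(5,1)=10 g(5,3)=5 g(5,5)=1
t=6: g(6,-4)=6 g(6,-2)=15 g(6,0)=20 g(6,2)=15 g(6,4)=6 g(6,6)=1
t=7: g(7,-5)=6 g(7,-3)=21 g(7,-1)=35 g(7,1)=35 g(7,3)=21 g(7,5)=7 g(7,7)=1
t=8: g(8,-4)=27 g(8,-2)=56 g(8,0)=70 g(8,2)=56 g(8,4)=28 g(8,6)=8 g(8,8)=1
t=9: g(9,-5)=27 g(9,-3)=83 g(9,-1)=126 g(9,1)=126 g(9,3)=84 g(9,5)=36 g(9,7)=9 g(9,9)=1
t=10: g(10,-4)=110 g(10,-2)=209 g(10,0)=252 g(10,2)=210 g(10,4)=120 g(10,6)=45 g(10,8)=10 g(10,10)=1
t=11: g(11,-5)=110 g(11,-3)=319 g(11,-1)=461 g(11,1)=462 g(11,3)=330 g(11,5)=165 g(11,7)=55 g(11,9)=11 g(11,11)=1
Paths never hitting -6: Σ_s g(11,s) = 1914
Paths hitting -6: 2^11 - 1914 = 134
P = 134/2048 = 67/1024

Answer: 67/1024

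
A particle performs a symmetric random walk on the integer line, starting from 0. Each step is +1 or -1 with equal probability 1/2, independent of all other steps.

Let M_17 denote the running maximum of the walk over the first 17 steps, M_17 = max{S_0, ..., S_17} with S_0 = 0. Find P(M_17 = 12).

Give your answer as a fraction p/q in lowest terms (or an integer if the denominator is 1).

Answer: 17/16384

Derivation:
Let M_17 = max(S_0,...,S_17). Use the reflection principle: for j ≥ 1, #{paths with M_17 ≥ j} = #{S_17 ≥ j} + #{S_17 ≥ j+1}.
By reflection, #{M_17 ≥ 12} = #{S_17 ≥ 12} + #{S_17 ≥ 13} = 154 + 154 = 308.
#{M_17 ≥ 13} = #{S_17 ≥ 13} + #{S_17 ≥ 14} = 154 + 18 = 172.
#{M_17 = 12} = 308 - 172 = 136.
P(M_17 = 12) = 136/131072 = 17/16384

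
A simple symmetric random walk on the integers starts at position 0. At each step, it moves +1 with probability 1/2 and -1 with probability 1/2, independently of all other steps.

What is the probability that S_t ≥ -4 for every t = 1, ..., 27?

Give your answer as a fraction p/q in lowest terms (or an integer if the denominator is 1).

Answer: 87922215/134217728

Derivation:
Let f(t,s) = #length-t paths at position s with S_1..S_t all ≥ -4.
f(t,s) = f(t-1,s-1) + f(t-1,s+1) for s ≥ -4; f(t,s) = 0 for s < -4.
t=0: f(0,0)=1
t=1: f(1,-1)=1 f(1,1)=1
t=2: f(2,-2)=1 f(2,0)=2 f(2,2)=1
t=3: f(3,-3)=1 f(3,-1)=3 f(3,1)=3 f(3,3)=1
t=4: f(4,-4)=1 f(4,-2)=4 f(4,0)=6 f(4,2)=4 f(4,4)=1
t=5: f(5,-3)=5 f(5,-1)=10 f(5,1)=10 f(5,3)=5 f(5,5)=1
t=6: f(6,-4)=5 f(6,-2)=15 f(6,0)=20 f(6,2)=15 f(6,4)=6 f(6,6)=1
t=7: f(7,-3)=20 f(7,-1)=35 f(7,1)=35 f(7,3)=21 f(7,5)=7 f(7,7)=1
t=8: f(8,-4)=20 f(8,-2)=55 f(8,0)=70 f(8,2)=56 f(8,4)=28 f(8,6)=8 f(8,8)=1
t=9: f(9,-3)=75 f(9,-1)=125 f(9,1)=126 f(9,3)=84 f(9,5)=36 f(9,7)=9 f(9,9)=1
t=10: f(10,-4)=75 f(10,-2)=200 f(10,0)=251 f(10,2)=210 f(10,4)=120 f(10,6)=45 f(10,8)=10 f(10,10)=1
t=11: f(11,-3)=275 f(11,-1)=451 f(11,1)=461 f(11,3)=330 f(11,5)=165 f(11,7)=55 f(11,9)=11 f(11,11)=1
t=12: f(12,-4)=275 f(12,-2)=726 f(12,0)=912 f(12,2)=791 f(12,4)=495 f(12,6)=220 f(12,8)=66 f(12,10)=12 f(12,12)=1
t=13: f(13,-3)=1001 f(13,-1)=1638 f(13,1)=1703 f(13,3)=1286 f(13,5)=715 f(13,7)=286 f(13,9)=78 f(13,11)=13 f(13,13)=1
t=14: f(14,-4)=1001 f(14,-2)=2639 f(14,0)=3341 f(14,2)=2989 f(14,4)=2001 f(14,6)=1001 f(14,8)=364 f(14,10)=91 f(14,12)=14 f(14,14)=1
t=15: f(15,-3)=3640 f(15,-1)=5980 f(15,1)=6330 f(15,3)=4990 f(15,5)=3002 f(15,7)=1365 f(15,9)=455 f(15,11)=105 f(15,13)=15 f(15,15)=1
t=16: f(16,-4)=3640 f(16,-2)=9620 f(16,0)=12310 f(16,2)=11320 f(16,4)=7992 f(16,6)=4367 f(16,8)=1820 f(16,10)=560 f(16,12)=120 f(16,14)=16 f(16,16)=1
t=17: f(17,-3)=13260 f(17,-1)=21930 f(17,1)=23630 f(17,3)=19312 f(17,5)=12359 f(17,7)=6187 f(17,9)=2380 f(17,11)=680 f(17,13)=136 f(17,15)=17 f(17,17)=1
t=18: f(18,-4)=13260 f(18,-2)=35190 f(18,0)=45560 f(18,2)=42942 f(18,4)=31671 f(18,6)=18546 f(18,8)=8567 f(18,10)=3060 f(18,12)=816 f(18,14)=153 f(18,16)=18 f(18,18)=1
t=19: f(19,-3)=48450 f(19,-1)=80750 f(19,1)=88502 f(19,3)=74613 f(19,5)=50217 f(19,7)=27113 f(19,9)=11627 f(19,11)=3876 f(19,13)=969 f(19,15)=171 f(19,17)=19 f(19,19)=1
t=20: f(20,-4)=48450 f(20,-2)=129200 f(20,0)=169252 f(20,2)=163115 f(20,4)=124830 f(20,6)=77330 f(20,8)=38740 f(20,10)=15503 f(20,12)=4845 f(20,14)=1140 f(20,16)=190 f(20,18)=20 f(20,20)=1
t=21: f(21,-3)=177650 f(21,-1)=298452 f(21,1)=332367 f(21,3)=287945 f(21,5)=202160 f(21,7)=116070 f(21,9)=54243 f(21,11)=20348 f(21,13)=5985 f(21,15)=1330 f(21,17)=210 f(21,19)=21 f(21,21)=1
t=22: f(22,-4)=177650 f(22,-2)=476102 f(22,0)=630819 f(22,2)=620312 f(22,4)=490105 f(22,6)=318230 f(22,8)=170313 f(22,10)=74591 f(22,12)=26333 f(22,14)=7315 f(22,16)=1540 f(22,18)=231 f(22,20)=22 f(22,22)=1
t=23: f(23,-3)=653752 f(23,-1)=1106921 f(23,1)=1251131 f(23,3)=1110417 f(23,5)=808335 f(23,7)=488543 f(23,9)=244904 f(23,11)=100924 f(23,13)=33648 f(23,15)=8855 f(23,17)=1771 f(23,19)=253 f(23,21)=23 f(23,23)=1
t=24: f(24,-4)=653752 f(24,-2)=1760673 f(24,0)=2358052 f(24,2)=2361548 f(24,4)=1918752 f(24,6)=1296878 f(24,8)=733447 f(24,10)=345828 f(24,12)=134572 f(24,14)=42503 f(24,16)=10626 f(24,18)=2024 f(24,20)=276 f(24,22)=24 f(24,24)=1
t=25: f(25,-3)=2414425 f(25,-1)=4118725 f(25,1)=4719600 f(25,3)=4280300 f(25,5)=3215630 f(25,7)=2030325 f(25,9)=1079275 f(25,11)=480400 f(25,13)=177075 f(25,15)=53129 f(25,17)=12650 f(25,19)=2300 f(25,21)=300 f(25,23)=25 f(25,25)=1
t=26: f(26,-4)=2414425 f(26,-2)=6533150 f(26,0)=8838325 f(26,2)=8999900 f(26,4)=7495930 f(26,6)=5245955 f(26,8)=3109600 f(26,10)=1559675 f(26,12)=657475 f(26,14)=230204 f(26,16)=65779 f(26,18)=14950 f(26,20)=2600 f(26,22)=325 f(26,24)=26 f(26,26)=1
t=27: f(27,-3)=8947575 f(27,-1)=15371475 f(27,1)=17838225 f(27,3)=16495830 f(27,5)=12741885 f(27,7)=8355555 f(27,9)=4669275 f(27,11)=2217150 f(27,13)=887679 f(27,15)=295983 f(27,17)=80729 f(27,19)=17550 f(27,21)=2925 f(27,23)=351 f(27,25)=27 f(27,27)=1
Σ_s f(27,s) = 87922215
P = 87922215/134217728 = 87922215/134217728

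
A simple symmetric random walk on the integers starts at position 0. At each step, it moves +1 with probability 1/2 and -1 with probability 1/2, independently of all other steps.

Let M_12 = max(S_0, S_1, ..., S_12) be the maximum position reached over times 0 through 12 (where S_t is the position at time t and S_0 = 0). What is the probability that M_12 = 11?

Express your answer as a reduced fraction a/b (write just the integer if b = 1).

Let M_12 = max(S_0,...,S_12). Use the reflection principle: for j ≥ 1, #{paths with M_12 ≥ j} = #{S_12 ≥ j} + #{S_12 ≥ j+1}.
By reflection, #{M_12 ≥ 11} = #{S_12 ≥ 11} + #{S_12 ≥ 12} = 1 + 1 = 2.
#{M_12 ≥ 12} = #{S_12 ≥ 12} + #{S_12 ≥ 13} = 1 + 0 = 1.
#{M_12 = 11} = 2 - 1 = 1.
P(M_12 = 11) = 1/4096 = 1/4096

Answer: 1/4096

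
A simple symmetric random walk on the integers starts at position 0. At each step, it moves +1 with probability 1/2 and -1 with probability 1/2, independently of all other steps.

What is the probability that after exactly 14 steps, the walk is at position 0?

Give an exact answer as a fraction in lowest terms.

Answer: 429/2048

Derivation:
To return to 0 after 14 steps: need exactly 7 steps of +1 and 7 of -1.
Favorable paths: C(14,7) = 3432
Total paths: 2^14 = 16384
P = 3432/16384 = 429/2048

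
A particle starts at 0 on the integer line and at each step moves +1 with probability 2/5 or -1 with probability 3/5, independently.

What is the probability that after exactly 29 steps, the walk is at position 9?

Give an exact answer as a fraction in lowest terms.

Answer: 124020542458036224/37252902984619140625

Derivation:
To reach position 9 after 29 steps: need 19 steps of +1 and 10 steps of -1.
Number of such sequences: C(29,19) = 20030010
Each has probability (2/5)^19 · (3/5)^10 = 30958682112/186264514923095703125
P = 20030010 · 30958682112/186264514923095703125 = 124020542458036224/37252902984619140625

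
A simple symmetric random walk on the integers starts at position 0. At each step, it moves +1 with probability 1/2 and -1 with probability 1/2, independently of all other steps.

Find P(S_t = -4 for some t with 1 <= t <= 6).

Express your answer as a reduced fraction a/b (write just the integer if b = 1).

Count via complement. Let g(t,s) = #length-t paths at position s with S_1..S_t all ≠ -4.
g(t,s) = g(t-1,s-1) + g(t-1,s+1) for s ≠ -4; g(t,-4) = 0.
t=0: g(0,0)=1
t=1: g(1,-1)=1 g(1,1)=1
t=2: g(2,-2)=1 g(2,0)=2 g(2,2)=1
t=3: g(3,-3)=1 g(3,-1)=3 g(3,1)=3 g(3,3)=1
t=4: g(4,-2)=4 g(4,0)=6 g(4,2)=4 g(4,4)=1
t=5: g(5,-3)=4 g(5,-1)=10 g(5,1)=10 g(5,3)=5 g(5,5)=1
t=6: g(6,-2)=14 g(6,0)=20 g(6,2)=15 g(6,4)=6 g(6,6)=1
Paths never hitting -4: Σ_s g(6,s) = 56
Paths hitting -4: 2^6 - 56 = 8
P = 8/64 = 1/8

Answer: 1/8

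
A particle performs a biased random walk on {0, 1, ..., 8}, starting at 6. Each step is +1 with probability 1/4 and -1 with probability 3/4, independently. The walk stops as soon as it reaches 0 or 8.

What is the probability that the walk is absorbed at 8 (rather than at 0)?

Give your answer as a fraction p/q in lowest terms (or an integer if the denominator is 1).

Biased walk: p = 1/4, q = 3/4, r = q/p = 3
Gambler's ruin: P(hit 8 before 0 | start at 6) = (1 - r^a)/(1 - r^N)
r^6 = 729; r^8 = 6561
P = (1 - 729) / (1 - 6561) = -728 / -6560 = 91/820

Answer: 91/820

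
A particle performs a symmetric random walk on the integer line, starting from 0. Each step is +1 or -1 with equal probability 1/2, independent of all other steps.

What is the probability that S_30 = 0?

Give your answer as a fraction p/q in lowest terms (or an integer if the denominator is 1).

To return to 0 after 30 steps: need exactly 15 steps of +1 and 15 of -1.
Favorable paths: C(30,15) = 155117520
Total paths: 2^30 = 1073741824
P = 155117520/1073741824 = 9694845/67108864

Answer: 9694845/67108864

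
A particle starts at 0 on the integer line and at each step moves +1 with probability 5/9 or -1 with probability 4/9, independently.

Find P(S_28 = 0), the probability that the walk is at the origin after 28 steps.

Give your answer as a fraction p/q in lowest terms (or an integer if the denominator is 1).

To be at 0 after 28 steps: need exactly 14 steps of +1 and 14 of -1.
Number of such sequences: C(28,14) = 40116600
Each has probability (5/9)^14 · (4/9)^14 = 1638400000000000000/523347633027360537213511521
P = 40116600 · 1638400000000000000/523347633027360537213511521 = 2434334720000000000000000/19383245667680019896796723

Answer: 2434334720000000000000000/19383245667680019896796723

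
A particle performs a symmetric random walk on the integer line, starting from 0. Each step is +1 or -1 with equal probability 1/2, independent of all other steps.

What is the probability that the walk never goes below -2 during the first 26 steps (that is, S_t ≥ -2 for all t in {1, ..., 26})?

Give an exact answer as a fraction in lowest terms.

Let f(t,s) = #length-t paths at position s with S_1..S_t all ≥ -2.
f(t,s) = f(t-1,s-1) + f(t-1,s+1) for s ≥ -2; f(t,s) = 0 for s < -2.
t=0: f(0,0)=1
t=1: f(1,-1)=1 f(1,1)=1
t=2: f(2,-2)=1 f(2,0)=2 f(2,2)=1
t=3: f(3,-1)=3 f(3,1)=3 f(3,3)=1
t=4: f(4,-2)=3 f(4,0)=6 f(4,2)=4 f(4,4)=1
t=5: f(5,-1)=9 f(5,1)=10 f(5,3)=5 f(5,5)=1
t=6: f(6,-2)=9 f(6,0)=19 f(6,2)=15 f(6,4)=6 f(6,6)=1
t=7: f(7,-1)=28 f(7,1)=34 f(7,3)=21 f(7,5)=7 f(7,7)=1
t=8: f(8,-2)=28 f(8,0)=62 f(8,2)=55 f(8,4)=28 f(8,6)=8 f(8,8)=1
t=9: f(9,-1)=90 f(9,1)=117 f(9,3)=83 f(9,5)=36 f(9,7)=9 f(9,9)=1
t=10: f(10,-2)=90 f(10,0)=207 f(10,2)=200 f(10,4)=119 f(10,6)=45 f(10,8)=10 f(10,10)=1
t=11: f(11,-1)=297 f(11,1)=407 f(11,3)=319 f(11,5)=164 f(11,7)=55 f(11,9)=11 f(11,11)=1
t=12: f(12,-2)=297 f(12,0)=704 f(12,2)=726 f(12,4)=483 f(12,6)=219 f(12,8)=66 f(12,10)=12 f(12,12)=1
t=13: f(13,-1)=1001 f(13,1)=1430 f(13,3)=1209 f(13,5)=702 f(13,7)=285 f(13,9)=78 f(13,11)=13 f(13,13)=1
t=14: f(14,-2)=1001 f(14,0)=2431 f(14,2)=2639 f(14,4)=1911 f(14,6)=987 f(14,8)=363 f(14,10)=91 f(14,12)=14 f(14,14)=1
t=15: f(15,-1)=3432 f(15,1)=5070 f(15,3)=4550 f(15,5)=2898 f(15,7)=1350 f(15,9)=454 f(15,11)=105 f(15,13)=15 f(15,15)=1
t=16: f(16,-2)=3432 f(16,0)=8502 f(16,2)=9620 f(16,4)=7448 f(16,6)=4248 f(16,8)=1804 f(16,10)=559 f(16,12)=120 f(16,14)=16 f(16,16)=1
t=17: f(17,-1)=11934 f(17,1)=18122 f(17,3)=17068 f(17,5)=11696 f(17,7)=6052 f(17,9)=2363 f(17,11)=679 f(17,13)=136 f(17,15)=17 f(17,17)=1
t=18: f(18,-2)=11934 f(18,0)=30056 f(18,2)=35190 f(18,4)=28764 f(18,6)=17748 f(18,8)=8415 f(18,10)=3042 f(18,12)=815 f(18,14)=153 f(18,16)=18 f(18,18)=1
t=19: f(19,-1)=41990 f(19,1)=65246 f(19,3)=63954 f(19,5)=46512 f(19,7)=26163 f(19,9)=11457 f(19,11)=3857 f(19,13)=968 f(19,15)=171 f(19,17)=19 f(19,19)=1
t=20: f(20,-2)=41990 f(20,0)=107236 f(20,2)=129200 f(20,4)=110466 f(20,6)=72675 f(20,8)=37620 f(20,10)=15314 f(20,12)=4825 f(20,14)=1139 f(20,16)=190 f(20,18)=20 f(20,20)=1
t=21: f(21,-1)=149226 f(21,1)=236436 f(21,3)=239666 f(21,5)=183141 f(21,7)=110295 f(21,9)=52934 f(21,11)=20139 f(21,13)=5964 f(21,15)=1329 f(21,17)=210 f(21,19)=21 f(21,21)=1
t=22: f(22,-2)=149226 f(22,0)=385662 f(22,2)=476102 f(22,4)=422807 f(22,6)=293436 f(22,8)=163229 f(22,10)=73073 f(22,12)=26103 f(22,14)=7293 f(22,16)=1539 f(22,18)=231 f(22,20)=22 f(22,22)=1
t=23: f(23,-1)=534888 f(23,1)=861764 f(23,3)=898909 f(23,5)=716243 f(23,7)=456665 f(23,9)=236302 f(23,11)=99176 f(23,13)=33396 f(23,15)=8832 f(23,17)=1770 f(23,19)=253 f(23,21)=23 f(23,23)=1
t=24: f(24,-2)=534888 f(24,0)=1396652 f(24,2)=1760673 f(24,4)=1615152 f(24,6)=1172908 f(24,8)=692967 f(24,10)=335478 f(24,12)=132572 f(24,14)=42228 f(24,16)=10602 f(24,18)=2023 f(24,20)=276 f(24,22)=24 f(24,24)=1
t=25: f(25,-1)=1931540 f(25,1)=3157325 f(25,3)=3375825 f(25,5)=2788060 f(25,7)=1865875 f(25,9)=1028445 f(25,11)=468050 f(25,13)=174800 f(25,15)=52830 f(25,17)=12625 f(25,19)=2299 f(25,21)=300 f(25,23)=25 f(25,25)=1
t=26: f(26,-2)=1931540 f(26,0)=5088865 f(26,2)=6533150 f(26,4)=6163885 f(26,6)=4653935 f(26,8)=2894320 f(26,10)=1496495 f(26,12)=642850 f(26,14)=227630 f(26,16)=65455 f(26,18)=14924 f(26,20)=2599 f(26,22)=325 f(26,24)=26 f(26,26)=1
Σ_s f(26,s) = 29716000
P = 29716000/67108864 = 928625/2097152

Answer: 928625/2097152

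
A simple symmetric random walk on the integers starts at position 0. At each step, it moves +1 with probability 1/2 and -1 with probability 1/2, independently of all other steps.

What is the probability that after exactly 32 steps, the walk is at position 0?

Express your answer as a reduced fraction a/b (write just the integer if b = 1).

Answer: 300540195/2147483648

Derivation:
To return to 0 after 32 steps: need exactly 16 steps of +1 and 16 of -1.
Favorable paths: C(32,16) = 601080390
Total paths: 2^32 = 4294967296
P = 601080390/4294967296 = 300540195/2147483648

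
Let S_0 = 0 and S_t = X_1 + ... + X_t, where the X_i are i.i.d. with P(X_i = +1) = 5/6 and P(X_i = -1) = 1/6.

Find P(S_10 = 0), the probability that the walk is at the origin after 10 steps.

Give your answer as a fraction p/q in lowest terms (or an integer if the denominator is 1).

To be at 0 after 10 steps: need exactly 5 steps of +1 and 5 of -1.
Number of such sequences: C(10,5) = 252
Each has probability (5/6)^5 · (1/6)^5 = 3125/60466176
P = 252 · 3125/60466176 = 21875/1679616

Answer: 21875/1679616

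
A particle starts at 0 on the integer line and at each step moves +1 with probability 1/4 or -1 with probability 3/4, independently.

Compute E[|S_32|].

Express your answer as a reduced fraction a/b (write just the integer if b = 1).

Answer: 4612617913038233027/288230376151711744

Derivation:
S_32 takes values m ≡ 0 (mod 2) with |m| ≤ 32; P(S_32=m) = C(32,(32+m)/2) · (1/4)^((32+m)/2) · (3/4)^((32-m)/2).
Distribution: P(S=-32)=1853020188851841/18446744073709551616, P(S=-30)=617673396283947/576460752303423488, P(S=-28)=6382625094934119/1152921504606846976, P(S=-26)=10637708491556865/576460752303423488, P(S=-24)=102831182085049695/2305843009213693952, P(S=-22)=47987884973023191/576460752303423488, P(S=-20)=143963654919069573/1152921504606846976, P(S=-18)=89120357807043069/576460752303423488, P(S=-16)=742669648392025575/4611686018427387904, P(S=-14)=82518849821336175/576460752303423488, P(S=-12)=126528903059382135/1152921504606846976, P(S=-10)=42176301019794045/576460752303423488, P(S=-8)=98411369046186105/2305843009213693952, P(S=-6)=12616842185408475/576460752303423488, P(S=-4)=11415238167750525/1152921504606846976, P(S=-2)=2283047633550105/576460752303423488, P(S=0)=12937269923450595/9223372036854775808, P(S=2)=253671959283345/576460752303423488, P(S=4)=140928866268525/1152921504606846976, P(S=6)=17307053752275/576460752303423488, P(S=8)=14999446585305/2305843009213693952, P(S=10)=714259361205/576460752303423488, P(S=12)=238086453735/1152921504606846976, P(S=14)=17252641575/576460752303423488, P(S=16)=17252641575/4611686018427387904, P(S=18)=230035221/576460752303423488, P(S=20)=41288373/1152921504606846976, P(S=22)=1529199/576460752303423488, P(S=24)=364095/2305843009213693952, P(S=26)=4185/576460752303423488, P(S=28)=279/1152921504606846976, P(S=30)=3/576460752303423488, P(S=32)=1/18446744073709551616
E[|S_32|] = Σ_m |m|·P(S_32=m) = 4612617913038233027/288230376151711744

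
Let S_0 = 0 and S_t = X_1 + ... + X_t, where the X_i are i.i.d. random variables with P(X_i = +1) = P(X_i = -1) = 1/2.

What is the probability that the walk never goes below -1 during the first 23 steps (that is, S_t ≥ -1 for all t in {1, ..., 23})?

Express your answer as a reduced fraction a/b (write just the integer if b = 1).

Answer: 676039/2097152

Derivation:
Let f(t,s) = #length-t paths at position s with S_1..S_t all ≥ -1.
f(t,s) = f(t-1,s-1) + f(t-1,s+1) for s ≥ -1; f(t,s) = 0 for s < -1.
t=0: f(0,0)=1
t=1: f(1,-1)=1 f(1,1)=1
t=2: f(2,0)=2 f(2,2)=1
t=3: f(3,-1)=2 f(3,1)=3 f(3,3)=1
t=4: f(4,0)=5 f(4,2)=4 f(4,4)=1
t=5: f(5,-1)=5 f(5,1)=9 f(5,3)=5 f(5,5)=1
t=6: f(6,0)=14 f(6,2)=14 f(6,4)=6 f(6,6)=1
t=7: f(7,-1)=14 f(7,1)=28 f(7,3)=20 f(7,5)=7 f(7,7)=1
t=8: f(8,0)=42 f(8,2)=48 f(8,4)=27 f(8,6)=8 f(8,8)=1
t=9: f(9,-1)=42 f(9,1)=90 f(9,3)=75 f(9,5)=35 f(9,7)=9 f(9,9)=1
t=10: f(10,0)=132 f(10,2)=165 f(10,4)=110 f(10,6)=44 f(10,8)=10 f(10,10)=1
t=11: f(11,-1)=132 f(11,1)=297 f(11,3)=275 f(11,5)=154 f(11,7)=54 f(11,9)=11 f(11,11)=1
t=12: f(12,0)=429 f(12,2)=572 f(12,4)=429 f(12,6)=208 f(12,8)=65 f(12,10)=12 f(12,12)=1
t=13: f(13,-1)=429 f(13,1)=1001 f(13,3)=1001 f(13,5)=637 f(13,7)=273 f(13,9)=77 f(13,11)=13 f(13,13)=1
t=14: f(14,0)=1430 f(14,2)=2002 f(14,4)=1638 f(14,6)=910 f(14,8)=350 f(14,10)=90 f(14,12)=14 f(14,14)=1
t=15: f(15,-1)=1430 f(15,1)=3432 f(15,3)=3640 f(15,5)=2548 f(15,7)=1260 f(15,9)=440 f(15,11)=104 f(15,13)=15 f(15,15)=1
t=16: f(16,0)=4862 f(16,2)=7072 f(16,4)=6188 f(16,6)=3808 f(16,8)=1700 f(16,10)=544 f(16,12)=119 f(16,14)=16 f(16,16)=1
t=17: f(17,-1)=4862 f(17,1)=11934 f(17,3)=13260 f(17,5)=9996 f(17,7)=5508 f(17,9)=2244 f(17,11)=663 f(17,13)=135 f(17,15)=17 f(17,17)=1
t=18: f(18,0)=16796 f(18,2)=25194 f(18,4)=23256 f(18,6)=15504 f(18,8)=7752 f(18,10)=2907 f(18,12)=798 f(18,14)=152 f(18,16)=18 f(18,18)=1
t=19: f(19,-1)=16796 f(19,1)=41990 f(19,3)=48450 f(19,5)=38760 f(19,7)=23256 f(19,9)=10659 f(19,11)=3705 f(19,13)=950 f(19,15)=170 f(19,17)=19 f(19,19)=1
t=20: f(20,0)=58786 f(20,2)=90440 f(20,4)=87210 f(20,6)=62016 f(20,8)=33915 f(20,10)=14364 f(20,12)=4655 f(20,14)=1120 f(20,16)=189 f(20,18)=20 f(20,20)=1
t=21: f(21,-1)=58786 f(21,1)=149226 f(21,3)=177650 f(21,5)=149226 f(21,7)=95931 f(21,9)=48279 f(21,11)=19019 f(21,13)=5775 f(21,15)=1309 f(21,17)=209 f(21,19)=21 f(21,21)=1
t=22: f(22,0)=208012 f(22,2)=326876 f(22,4)=326876 f(22,6)=245157 f(22,8)=144210 f(22,10)=67298 f(22,12)=24794 f(22,14)=7084 f(22,16)=1518 f(22,18)=230 f(22,20)=22 f(22,22)=1
t=23: f(23,-1)=208012 f(23,1)=534888 f(23,3)=653752 f(23,5)=572033 f(23,7)=389367 f(23,9)=211508 f(23,11)=92092 f(23,13)=31878 f(23,15)=8602 f(23,17)=1748 f(23,19)=252 f(23,21)=23 f(23,23)=1
Σ_s f(23,s) = 2704156
P = 2704156/8388608 = 676039/2097152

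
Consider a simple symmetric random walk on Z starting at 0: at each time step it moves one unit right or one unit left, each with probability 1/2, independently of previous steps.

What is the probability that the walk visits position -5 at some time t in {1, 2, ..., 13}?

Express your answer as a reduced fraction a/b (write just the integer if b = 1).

Count via complement. Let g(t,s) = #length-t paths at position s with S_1..S_t all ≠ -5.
g(t,s) = g(t-1,s-1) + g(t-1,s+1) for s ≠ -5; g(t,-5) = 0.
t=0: g(0,0)=1
t=1: g(1,-1)=1 g(1,1)=1
t=2: g(2,-2)=1 g(2,0)=2 g(2,2)=1
t=3: g(3,-3)=1 g(3,-1)=3 g(3,1)=3 g(3,3)=1
t=4: g(4,-4)=1 g(4,-2)=4 g(4,0)=6 g(4,2)=4 g(4,4)=1
t=5: g(5,-3)=5 g(5,-1)=10 g(5,1)=10 g(5,3)=5 g(5,5)=1
t=6: g(6,-4)=5 g(6,-2)=15 g(6,0)=20 g(6,2)=15 g(6,4)=6 g(6,6)=1
t=7: g(7,-3)=20 g(7,-1)=35 g(7,1)=35 g(7,3)=21 g(7,5)=7 g(7,7)=1
t=8: g(8,-4)=20 g(8,-2)=55 g(8,0)=70 g(8,2)=56 g(8,4)=28 g(8,6)=8 g(8,8)=1
t=9: g(9,-3)=75 g(9,-1)=125 g(9,1)=126 g(9,3)=84 g(9,5)=36 g(9,7)=9 g(9,9)=1
t=10: g(10,-4)=75 g(10,-2)=200 g(10,0)=251 g(10,2)=210 g(10,4)=120 g(10,6)=45 g(10,8)=10 g(10,10)=1
t=11: g(11,-3)=275 g(11,-1)=451 g(11,1)=461 g(11,3)=330 g(11,5)=165 g(11,7)=55 g(11,9)=11 g(11,11)=1
t=12: g(12,-4)=275 g(12,-2)=726 g(12,0)=912 g(12,2)=791 g(12,4)=495 g(12,6)=220 g(12,8)=66 g(12,10)=12 g(12,12)=1
t=13: g(13,-3)=1001 g(13,-1)=1638 g(13,1)=1703 g(13,3)=1286 g(13,5)=715 g(13,7)=286 g(13,9)=78 g(13,11)=13 g(13,13)=1
Paths never hitting -5: Σ_s g(13,s) = 6721
Paths hitting -5: 2^13 - 6721 = 1471
P = 1471/8192 = 1471/8192

Answer: 1471/8192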